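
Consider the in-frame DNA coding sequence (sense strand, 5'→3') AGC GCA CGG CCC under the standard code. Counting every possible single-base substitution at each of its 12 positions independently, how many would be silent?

Codon 1 (AGC, Ser): 1 synonymous substitution.
Codon 2 (GCA, Ala): 3 synonymous substitutions.
Codon 3 (CGG, Arg): 4 synonymous substitutions.
Codon 4 (CCC, Pro): 3 synonymous substitutions.
Total: 1 + 3 + 4 + 3 = 11.

11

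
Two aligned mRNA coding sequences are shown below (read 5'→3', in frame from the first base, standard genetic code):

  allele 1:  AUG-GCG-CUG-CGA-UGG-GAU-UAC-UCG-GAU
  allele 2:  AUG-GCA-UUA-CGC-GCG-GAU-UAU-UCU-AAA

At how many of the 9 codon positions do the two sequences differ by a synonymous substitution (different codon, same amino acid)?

Codon 1: AUG Met / AUG Met — identical.
Codon 2: GCG Ala / GCA Ala — synonymous.
Codon 3: CUG Leu / UUA Leu — synonymous.
Codon 4: CGA Arg / CGC Arg — synonymous.
Codon 5: UGG Trp / GCG Ala — nonsynonymous.
Codon 6: GAU Asp / GAU Asp — identical.
Codon 7: UAC Tyr / UAU Tyr — synonymous.
Codon 8: UCG Ser / UCU Ser — synonymous.
Codon 9: GAU Asp / AAA Lys — nonsynonymous.
Synonymous differences: 5.

5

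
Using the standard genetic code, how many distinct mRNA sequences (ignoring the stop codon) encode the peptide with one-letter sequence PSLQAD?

2304

Pro: 4 codons.
Ser: 6 codons.
Leu: 6 codons.
Gln: 2 codons.
Ala: 4 codons.
Asp: 2 codons.
4 × 6 × 6 × 2 × 4 × 2 = 2304.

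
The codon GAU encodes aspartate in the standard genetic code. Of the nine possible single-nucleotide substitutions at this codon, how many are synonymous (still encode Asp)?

Position 1: none → 0 synonymous.
Position 2: none → 0 synonymous.
Position 3: GAC → 1 synonymous.
Total: 0 + 0 + 1 = 1.

1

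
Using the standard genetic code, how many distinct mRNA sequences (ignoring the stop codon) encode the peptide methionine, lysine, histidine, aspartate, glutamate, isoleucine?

48

Met: 1 codon.
Lys: 2 codons.
His: 2 codons.
Asp: 2 codons.
Glu: 2 codons.
Ile: 3 codons.
1 × 2 × 2 × 2 × 2 × 3 = 48.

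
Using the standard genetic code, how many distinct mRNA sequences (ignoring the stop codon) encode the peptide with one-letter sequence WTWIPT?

Trp: 1 codon.
Thr: 4 codons.
Trp: 1 codon.
Ile: 3 codons.
Pro: 4 codons.
Thr: 4 codons.
1 × 4 × 1 × 3 × 4 × 4 = 192.

192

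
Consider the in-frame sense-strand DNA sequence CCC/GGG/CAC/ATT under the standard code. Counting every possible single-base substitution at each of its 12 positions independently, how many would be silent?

Codon 1 (CCC, Pro): 3 synonymous substitutions.
Codon 2 (GGG, Gly): 3 synonymous substitutions.
Codon 3 (CAC, His): 1 synonymous substitution.
Codon 4 (ATT, Ile): 2 synonymous substitutions.
Total: 3 + 3 + 1 + 2 = 9.

9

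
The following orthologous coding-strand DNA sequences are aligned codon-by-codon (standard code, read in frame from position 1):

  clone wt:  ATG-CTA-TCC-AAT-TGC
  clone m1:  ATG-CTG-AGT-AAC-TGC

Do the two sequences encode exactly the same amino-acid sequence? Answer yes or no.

yes

Codon 1: ATG Met / ATG Met — identical.
Codon 2: CTA Leu / CTG Leu — synonymous.
Codon 3: TCC Ser / AGT Ser — synonymous.
Codon 4: AAT Asn / AAC Asn — synonymous.
Codon 5: TGC Cys / TGC Cys — identical.
Nonsynonymous differences: 0 → same protein.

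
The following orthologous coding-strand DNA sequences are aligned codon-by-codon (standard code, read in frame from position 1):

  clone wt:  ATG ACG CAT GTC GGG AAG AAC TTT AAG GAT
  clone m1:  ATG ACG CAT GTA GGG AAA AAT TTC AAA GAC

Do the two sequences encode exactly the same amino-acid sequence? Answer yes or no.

Codon 1: ATG Met / ATG Met — identical.
Codon 2: ACG Thr / ACG Thr — identical.
Codon 3: CAT His / CAT His — identical.
Codon 4: GTC Val / GTA Val — synonymous.
Codon 5: GGG Gly / GGG Gly — identical.
Codon 6: AAG Lys / AAA Lys — synonymous.
Codon 7: AAC Asn / AAT Asn — synonymous.
Codon 8: TTT Phe / TTC Phe — synonymous.
Codon 9: AAG Lys / AAA Lys — synonymous.
Codon 10: GAT Asp / GAC Asp — synonymous.
Nonsynonymous differences: 0 → same protein.

yes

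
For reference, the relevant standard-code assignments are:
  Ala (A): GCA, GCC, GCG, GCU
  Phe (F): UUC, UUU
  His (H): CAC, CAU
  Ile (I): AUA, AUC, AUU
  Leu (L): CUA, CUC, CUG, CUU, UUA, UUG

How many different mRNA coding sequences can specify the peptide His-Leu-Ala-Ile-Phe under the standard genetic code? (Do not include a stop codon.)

His: 2 codons.
Leu: 6 codons.
Ala: 4 codons.
Ile: 3 codons.
Phe: 2 codons.
2 × 6 × 4 × 3 × 2 = 288.

288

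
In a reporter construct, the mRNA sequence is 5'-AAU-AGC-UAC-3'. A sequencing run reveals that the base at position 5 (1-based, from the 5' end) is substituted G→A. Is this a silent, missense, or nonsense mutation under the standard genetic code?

missense

Position 5 falls in codon 2: AGC → Ser.
After the substitution the codon is AAC → Asn.
Ser ≠ Asn, so this is a missense mutation.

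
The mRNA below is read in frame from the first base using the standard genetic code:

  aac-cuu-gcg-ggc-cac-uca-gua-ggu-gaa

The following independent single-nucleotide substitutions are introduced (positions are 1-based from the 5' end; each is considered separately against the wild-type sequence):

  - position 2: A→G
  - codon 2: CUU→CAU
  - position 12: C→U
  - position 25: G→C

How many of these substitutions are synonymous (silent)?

1

Codon 1: AAC (Asn) → AGC (Ser) — missense.
Codon 2: CUU (Leu) → CAU (His) — missense.
Codon 4: GGC (Gly) → GGU (Gly) — synonymous.
Codon 9: GAA (Glu) → CAA (Gln) — missense.
Synonymous: 1 of 4.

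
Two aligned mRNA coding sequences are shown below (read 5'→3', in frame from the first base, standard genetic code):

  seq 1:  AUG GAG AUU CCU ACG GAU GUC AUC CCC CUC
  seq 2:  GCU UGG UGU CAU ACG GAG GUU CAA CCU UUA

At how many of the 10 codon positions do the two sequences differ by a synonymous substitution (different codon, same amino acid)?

3

Codon 1: AUG Met / GCU Ala — nonsynonymous.
Codon 2: GAG Glu / UGG Trp — nonsynonymous.
Codon 3: AUU Ile / UGU Cys — nonsynonymous.
Codon 4: CCU Pro / CAU His — nonsynonymous.
Codon 5: ACG Thr / ACG Thr — identical.
Codon 6: GAU Asp / GAG Glu — nonsynonymous.
Codon 7: GUC Val / GUU Val — synonymous.
Codon 8: AUC Ile / CAA Gln — nonsynonymous.
Codon 9: CCC Pro / CCU Pro — synonymous.
Codon 10: CUC Leu / UUA Leu — synonymous.
Synonymous differences: 3.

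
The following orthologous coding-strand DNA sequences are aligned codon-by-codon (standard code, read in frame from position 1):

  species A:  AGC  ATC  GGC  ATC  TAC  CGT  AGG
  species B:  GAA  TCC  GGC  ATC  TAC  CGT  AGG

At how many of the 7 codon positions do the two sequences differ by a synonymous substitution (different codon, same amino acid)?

0

Codon 1: AGC Ser / GAA Glu — nonsynonymous.
Codon 2: ATC Ile / TCC Ser — nonsynonymous.
Codon 3: GGC Gly / GGC Gly — identical.
Codon 4: ATC Ile / ATC Ile — identical.
Codon 5: TAC Tyr / TAC Tyr — identical.
Codon 6: CGT Arg / CGT Arg — identical.
Codon 7: AGG Arg / AGG Arg — identical.
Synonymous differences: 0.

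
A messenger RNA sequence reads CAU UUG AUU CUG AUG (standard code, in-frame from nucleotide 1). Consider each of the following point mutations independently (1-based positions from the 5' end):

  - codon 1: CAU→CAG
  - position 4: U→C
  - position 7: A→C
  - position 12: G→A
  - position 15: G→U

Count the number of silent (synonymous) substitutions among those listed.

Codon 1: CAU (His) → CAG (Gln) — missense.
Codon 2: UUG (Leu) → CUG (Leu) — synonymous.
Codon 3: AUU (Ile) → CUU (Leu) — missense.
Codon 4: CUG (Leu) → CUA (Leu) — synonymous.
Codon 5: AUG (Met) → AUU (Ile) — missense.
Synonymous: 2 of 5.

2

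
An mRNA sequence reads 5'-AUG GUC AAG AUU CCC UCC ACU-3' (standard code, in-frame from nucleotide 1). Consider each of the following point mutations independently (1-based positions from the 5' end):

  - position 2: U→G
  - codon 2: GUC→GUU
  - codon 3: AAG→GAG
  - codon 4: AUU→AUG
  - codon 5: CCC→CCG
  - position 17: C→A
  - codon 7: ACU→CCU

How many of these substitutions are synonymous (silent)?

Codon 1: AUG (Met) → AGG (Arg) — missense.
Codon 2: GUC (Val) → GUU (Val) — synonymous.
Codon 3: AAG (Lys) → GAG (Glu) — missense.
Codon 4: AUU (Ile) → AUG (Met) — missense.
Codon 5: CCC (Pro) → CCG (Pro) — synonymous.
Codon 6: UCC (Ser) → UAC (Tyr) — missense.
Codon 7: ACU (Thr) → CCU (Pro) — missense.
Synonymous: 2 of 7.

2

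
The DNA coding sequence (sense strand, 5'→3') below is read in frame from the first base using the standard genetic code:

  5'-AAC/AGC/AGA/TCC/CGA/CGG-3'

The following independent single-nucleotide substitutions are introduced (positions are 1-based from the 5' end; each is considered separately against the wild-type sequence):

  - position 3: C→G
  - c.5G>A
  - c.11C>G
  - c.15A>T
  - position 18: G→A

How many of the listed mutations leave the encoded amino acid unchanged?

2

Codon 1: AAC (Asn) → AAG (Lys) — missense.
Codon 2: AGC (Ser) → AAC (Asn) — missense.
Codon 4: TCC (Ser) → TGC (Cys) — missense.
Codon 5: CGA (Arg) → CGT (Arg) — synonymous.
Codon 6: CGG (Arg) → CGA (Arg) — synonymous.
Synonymous: 2 of 5.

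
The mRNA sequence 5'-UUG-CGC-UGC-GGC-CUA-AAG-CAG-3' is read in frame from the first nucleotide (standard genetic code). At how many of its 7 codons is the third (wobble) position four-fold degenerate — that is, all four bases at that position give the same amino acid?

Codon 1 UUG (Leu): third position 2-fold.
Codon 2 CGC (Arg): third position 4-fold.
Codon 3 UGC (Cys): third position 2-fold.
Codon 4 GGC (Gly): third position 4-fold.
Codon 5 CUA (Leu): third position 4-fold.
Codon 6 AAG (Lys): third position 2-fold.
Codon 7 CAG (Gln): third position 2-fold.
Four-fold degenerate third positions: 3.

3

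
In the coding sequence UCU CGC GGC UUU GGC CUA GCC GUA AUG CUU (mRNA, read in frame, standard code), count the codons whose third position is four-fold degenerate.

Codon 1 UCU (Ser): third position 4-fold.
Codon 2 CGC (Arg): third position 4-fold.
Codon 3 GGC (Gly): third position 4-fold.
Codon 4 UUU (Phe): third position 2-fold.
Codon 5 GGC (Gly): third position 4-fold.
Codon 6 CUA (Leu): third position 4-fold.
Codon 7 GCC (Ala): third position 4-fold.
Codon 8 GUA (Val): third position 4-fold.
Codon 9 AUG (Met): third position 1-fold.
Codon 10 CUU (Leu): third position 4-fold.
Four-fold degenerate third positions: 8.

8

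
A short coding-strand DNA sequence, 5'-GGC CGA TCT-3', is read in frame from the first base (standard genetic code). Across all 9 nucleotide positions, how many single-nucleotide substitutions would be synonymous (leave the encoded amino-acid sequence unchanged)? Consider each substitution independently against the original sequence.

10

Codon 1 (GGC, Gly): 3 synonymous substitutions.
Codon 2 (CGA, Arg): 4 synonymous substitutions.
Codon 3 (TCT, Ser): 3 synonymous substitutions.
Total: 3 + 4 + 3 = 10.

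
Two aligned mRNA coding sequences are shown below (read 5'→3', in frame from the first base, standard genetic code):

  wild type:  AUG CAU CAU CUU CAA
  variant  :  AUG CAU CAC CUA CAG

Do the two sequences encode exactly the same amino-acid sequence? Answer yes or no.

yes

Codon 1: AUG Met / AUG Met — identical.
Codon 2: CAU His / CAU His — identical.
Codon 3: CAU His / CAC His — synonymous.
Codon 4: CUU Leu / CUA Leu — synonymous.
Codon 5: CAA Gln / CAG Gln — synonymous.
Nonsynonymous differences: 0 → same protein.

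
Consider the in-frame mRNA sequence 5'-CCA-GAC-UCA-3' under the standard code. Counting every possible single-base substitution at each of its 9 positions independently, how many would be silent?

Codon 1 (CCA, Pro): 3 synonymous substitutions.
Codon 2 (GAC, Asp): 1 synonymous substitution.
Codon 3 (UCA, Ser): 3 synonymous substitutions.
Total: 3 + 1 + 3 = 7.

7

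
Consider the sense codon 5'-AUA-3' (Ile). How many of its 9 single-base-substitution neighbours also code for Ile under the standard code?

2

Position 1: none → 0 synonymous.
Position 2: none → 0 synonymous.
Position 3: AUU, AUC → 2 synonymous.
Total: 0 + 0 + 2 = 2.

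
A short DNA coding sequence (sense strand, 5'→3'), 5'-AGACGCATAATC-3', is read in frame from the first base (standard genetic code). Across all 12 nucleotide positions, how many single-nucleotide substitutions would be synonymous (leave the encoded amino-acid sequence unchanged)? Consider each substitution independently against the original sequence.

Codon 1 (AGA, Arg): 2 synonymous substitutions.
Codon 2 (CGC, Arg): 3 synonymous substitutions.
Codon 3 (ATA, Ile): 2 synonymous substitutions.
Codon 4 (ATC, Ile): 2 synonymous substitutions.
Total: 2 + 3 + 2 + 2 = 9.

9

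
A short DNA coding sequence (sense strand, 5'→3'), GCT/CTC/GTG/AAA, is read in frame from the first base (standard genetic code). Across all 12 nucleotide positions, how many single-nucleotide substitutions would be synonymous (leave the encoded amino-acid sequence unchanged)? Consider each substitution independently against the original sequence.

10

Codon 1 (GCT, Ala): 3 synonymous substitutions.
Codon 2 (CTC, Leu): 3 synonymous substitutions.
Codon 3 (GTG, Val): 3 synonymous substitutions.
Codon 4 (AAA, Lys): 1 synonymous substitution.
Total: 3 + 3 + 3 + 1 = 10.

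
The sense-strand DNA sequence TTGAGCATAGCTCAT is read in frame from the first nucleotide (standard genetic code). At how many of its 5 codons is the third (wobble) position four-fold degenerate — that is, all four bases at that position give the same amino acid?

1

Codon 1 TTG (Leu): third position 2-fold.
Codon 2 AGC (Ser): third position 2-fold.
Codon 3 ATA (Ile): third position 3-fold.
Codon 4 GCT (Ala): third position 4-fold.
Codon 5 CAT (His): third position 2-fold.
Four-fold degenerate third positions: 1.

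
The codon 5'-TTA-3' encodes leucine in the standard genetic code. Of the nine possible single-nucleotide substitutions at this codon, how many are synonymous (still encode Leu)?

Position 1: CTA → 1 synonymous.
Position 2: none → 0 synonymous.
Position 3: TTG → 1 synonymous.
Total: 1 + 0 + 1 = 2.

2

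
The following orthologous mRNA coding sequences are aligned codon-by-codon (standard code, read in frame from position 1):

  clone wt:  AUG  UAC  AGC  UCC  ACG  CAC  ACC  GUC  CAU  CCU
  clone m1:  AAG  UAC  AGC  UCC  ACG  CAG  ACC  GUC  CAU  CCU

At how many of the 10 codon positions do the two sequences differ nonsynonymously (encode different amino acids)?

2

Codon 1: AUG Met / AAG Lys — nonsynonymous.
Codon 2: UAC Tyr / UAC Tyr — identical.
Codon 3: AGC Ser / AGC Ser — identical.
Codon 4: UCC Ser / UCC Ser — identical.
Codon 5: ACG Thr / ACG Thr — identical.
Codon 6: CAC His / CAG Gln — nonsynonymous.
Codon 7: ACC Thr / ACC Thr — identical.
Codon 8: GUC Val / GUC Val — identical.
Codon 9: CAU His / CAU His — identical.
Codon 10: CCU Pro / CCU Pro — identical.
Nonsynonymous differences: 2.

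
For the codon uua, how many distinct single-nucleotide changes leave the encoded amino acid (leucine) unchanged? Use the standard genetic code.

Position 1: CUA → 1 synonymous.
Position 2: none → 0 synonymous.
Position 3: UUG → 1 synonymous.
Total: 1 + 0 + 1 = 2.

2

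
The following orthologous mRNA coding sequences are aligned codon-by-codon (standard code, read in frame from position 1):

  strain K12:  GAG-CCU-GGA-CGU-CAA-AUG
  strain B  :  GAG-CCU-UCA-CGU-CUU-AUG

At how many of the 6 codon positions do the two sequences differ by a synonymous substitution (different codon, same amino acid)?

0

Codon 1: GAG Glu / GAG Glu — identical.
Codon 2: CCU Pro / CCU Pro — identical.
Codon 3: GGA Gly / UCA Ser — nonsynonymous.
Codon 4: CGU Arg / CGU Arg — identical.
Codon 5: CAA Gln / CUU Leu — nonsynonymous.
Codon 6: AUG Met / AUG Met — identical.
Synonymous differences: 0.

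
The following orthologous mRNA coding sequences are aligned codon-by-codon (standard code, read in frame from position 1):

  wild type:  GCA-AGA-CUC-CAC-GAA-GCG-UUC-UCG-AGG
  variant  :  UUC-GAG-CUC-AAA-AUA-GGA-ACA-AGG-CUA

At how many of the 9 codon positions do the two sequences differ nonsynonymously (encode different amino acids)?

8

Codon 1: GCA Ala / UUC Phe — nonsynonymous.
Codon 2: AGA Arg / GAG Glu — nonsynonymous.
Codon 3: CUC Leu / CUC Leu — identical.
Codon 4: CAC His / AAA Lys — nonsynonymous.
Codon 5: GAA Glu / AUA Ile — nonsynonymous.
Codon 6: GCG Ala / GGA Gly — nonsynonymous.
Codon 7: UUC Phe / ACA Thr — nonsynonymous.
Codon 8: UCG Ser / AGG Arg — nonsynonymous.
Codon 9: AGG Arg / CUA Leu — nonsynonymous.
Nonsynonymous differences: 8.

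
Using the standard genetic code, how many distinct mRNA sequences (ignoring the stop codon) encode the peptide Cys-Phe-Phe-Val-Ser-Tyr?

384

Cys: 2 codons.
Phe: 2 codons.
Phe: 2 codons.
Val: 4 codons.
Ser: 6 codons.
Tyr: 2 codons.
2 × 2 × 2 × 4 × 6 × 2 = 384.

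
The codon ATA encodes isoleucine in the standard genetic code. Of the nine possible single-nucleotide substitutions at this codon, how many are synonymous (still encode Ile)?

2

Position 1: none → 0 synonymous.
Position 2: none → 0 synonymous.
Position 3: ATT, ATC → 2 synonymous.
Total: 0 + 0 + 2 = 2.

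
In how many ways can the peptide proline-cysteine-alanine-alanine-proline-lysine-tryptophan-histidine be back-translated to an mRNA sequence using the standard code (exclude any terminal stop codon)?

Pro: 4 codons.
Cys: 2 codons.
Ala: 4 codons.
Ala: 4 codons.
Pro: 4 codons.
Lys: 2 codons.
Trp: 1 codon.
His: 2 codons.
4 × 2 × 4 × 4 × 4 × 2 × 1 × 2 = 2048.

2048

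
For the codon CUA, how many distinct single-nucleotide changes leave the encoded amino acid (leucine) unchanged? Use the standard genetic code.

Position 1: UUA → 1 synonymous.
Position 2: none → 0 synonymous.
Position 3: CUU, CUC, CUG → 3 synonymous.
Total: 1 + 0 + 3 = 4.

4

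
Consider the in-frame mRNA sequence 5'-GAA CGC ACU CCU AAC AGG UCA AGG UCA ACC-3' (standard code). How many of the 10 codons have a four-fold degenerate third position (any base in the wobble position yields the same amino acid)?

Codon 1 GAA (Glu): third position 2-fold.
Codon 2 CGC (Arg): third position 4-fold.
Codon 3 ACU (Thr): third position 4-fold.
Codon 4 CCU (Pro): third position 4-fold.
Codon 5 AAC (Asn): third position 2-fold.
Codon 6 AGG (Arg): third position 2-fold.
Codon 7 UCA (Ser): third position 4-fold.
Codon 8 AGG (Arg): third position 2-fold.
Codon 9 UCA (Ser): third position 4-fold.
Codon 10 ACC (Thr): third position 4-fold.
Four-fold degenerate third positions: 6.

6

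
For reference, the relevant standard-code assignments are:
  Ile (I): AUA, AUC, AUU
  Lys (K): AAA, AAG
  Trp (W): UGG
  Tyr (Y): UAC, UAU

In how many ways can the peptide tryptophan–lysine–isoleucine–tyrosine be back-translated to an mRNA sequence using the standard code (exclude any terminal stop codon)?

12

Trp: 1 codon.
Lys: 2 codons.
Ile: 3 codons.
Tyr: 2 codons.
1 × 2 × 3 × 2 = 12.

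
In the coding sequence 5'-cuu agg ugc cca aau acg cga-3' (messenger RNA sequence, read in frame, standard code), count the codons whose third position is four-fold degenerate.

4

Codon 1 CUU (Leu): third position 4-fold.
Codon 2 AGG (Arg): third position 2-fold.
Codon 3 UGC (Cys): third position 2-fold.
Codon 4 CCA (Pro): third position 4-fold.
Codon 5 AAU (Asn): third position 2-fold.
Codon 6 ACG (Thr): third position 4-fold.
Codon 7 CGA (Arg): third position 4-fold.
Four-fold degenerate third positions: 4.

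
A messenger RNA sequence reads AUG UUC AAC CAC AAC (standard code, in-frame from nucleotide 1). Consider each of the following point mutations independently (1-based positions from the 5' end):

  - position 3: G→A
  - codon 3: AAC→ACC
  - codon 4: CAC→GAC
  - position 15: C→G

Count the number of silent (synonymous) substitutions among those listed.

Codon 1: AUG (Met) → AUA (Ile) — missense.
Codon 3: AAC (Asn) → ACC (Thr) — missense.
Codon 4: CAC (His) → GAC (Asp) — missense.
Codon 5: AAC (Asn) → AAG (Lys) — missense.
Synonymous: 0 of 4.

0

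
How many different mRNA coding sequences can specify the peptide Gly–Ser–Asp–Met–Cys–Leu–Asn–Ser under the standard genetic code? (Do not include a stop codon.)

Gly: 4 codons.
Ser: 6 codons.
Asp: 2 codons.
Met: 1 codon.
Cys: 2 codons.
Leu: 6 codons.
Asn: 2 codons.
Ser: 6 codons.
4 × 6 × 2 × 1 × 2 × 6 × 2 × 6 = 6912.

6912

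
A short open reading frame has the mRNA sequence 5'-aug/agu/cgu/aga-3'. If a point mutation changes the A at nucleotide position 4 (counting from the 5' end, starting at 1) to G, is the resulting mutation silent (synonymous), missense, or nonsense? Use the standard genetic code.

missense

Position 4 falls in codon 2: AGU → Ser.
After the substitution the codon is GGU → Gly.
Ser ≠ Gly, so this is a missense mutation.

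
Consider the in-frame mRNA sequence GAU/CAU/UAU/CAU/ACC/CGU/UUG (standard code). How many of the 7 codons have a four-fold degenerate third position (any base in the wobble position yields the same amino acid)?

2

Codon 1 GAU (Asp): third position 2-fold.
Codon 2 CAU (His): third position 2-fold.
Codon 3 UAU (Tyr): third position 2-fold.
Codon 4 CAU (His): third position 2-fold.
Codon 5 ACC (Thr): third position 4-fold.
Codon 6 CGU (Arg): third position 4-fold.
Codon 7 UUG (Leu): third position 2-fold.
Four-fold degenerate third positions: 2.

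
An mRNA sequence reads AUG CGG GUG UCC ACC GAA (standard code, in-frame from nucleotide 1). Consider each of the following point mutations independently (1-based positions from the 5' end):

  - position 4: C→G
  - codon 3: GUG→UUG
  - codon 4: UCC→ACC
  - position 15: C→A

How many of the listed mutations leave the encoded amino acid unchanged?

1

Codon 2: CGG (Arg) → GGG (Gly) — missense.
Codon 3: GUG (Val) → UUG (Leu) — missense.
Codon 4: UCC (Ser) → ACC (Thr) — missense.
Codon 5: ACC (Thr) → ACA (Thr) — synonymous.
Synonymous: 1 of 4.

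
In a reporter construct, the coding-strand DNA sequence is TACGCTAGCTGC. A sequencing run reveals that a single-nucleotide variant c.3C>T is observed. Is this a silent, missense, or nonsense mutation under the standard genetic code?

Position 3 falls in codon 1: TAC → Tyr.
After the substitution the codon is TAT → Tyr.
Both encode Tyr, so the change is synonymous.

silent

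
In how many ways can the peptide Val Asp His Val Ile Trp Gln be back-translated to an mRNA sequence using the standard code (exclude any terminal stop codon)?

384

Val: 4 codons.
Asp: 2 codons.
His: 2 codons.
Val: 4 codons.
Ile: 3 codons.
Trp: 1 codon.
Gln: 2 codons.
4 × 2 × 2 × 4 × 3 × 1 × 2 = 384.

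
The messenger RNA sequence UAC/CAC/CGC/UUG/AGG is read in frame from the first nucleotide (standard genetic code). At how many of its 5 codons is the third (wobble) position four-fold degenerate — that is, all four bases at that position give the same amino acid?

Codon 1 UAC (Tyr): third position 2-fold.
Codon 2 CAC (His): third position 2-fold.
Codon 3 CGC (Arg): third position 4-fold.
Codon 4 UUG (Leu): third position 2-fold.
Codon 5 AGG (Arg): third position 2-fold.
Four-fold degenerate third positions: 1.

1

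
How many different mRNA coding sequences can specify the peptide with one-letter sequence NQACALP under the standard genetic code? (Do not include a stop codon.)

Asn: 2 codons.
Gln: 2 codons.
Ala: 4 codons.
Cys: 2 codons.
Ala: 4 codons.
Leu: 6 codons.
Pro: 4 codons.
2 × 2 × 4 × 2 × 4 × 6 × 4 = 3072.

3072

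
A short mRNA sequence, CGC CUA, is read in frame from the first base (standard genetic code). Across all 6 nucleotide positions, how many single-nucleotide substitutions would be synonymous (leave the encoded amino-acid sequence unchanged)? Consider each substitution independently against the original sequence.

Codon 1 (CGC, Arg): 3 synonymous substitutions.
Codon 2 (CUA, Leu): 4 synonymous substitutions.
Total: 3 + 4 = 7.

7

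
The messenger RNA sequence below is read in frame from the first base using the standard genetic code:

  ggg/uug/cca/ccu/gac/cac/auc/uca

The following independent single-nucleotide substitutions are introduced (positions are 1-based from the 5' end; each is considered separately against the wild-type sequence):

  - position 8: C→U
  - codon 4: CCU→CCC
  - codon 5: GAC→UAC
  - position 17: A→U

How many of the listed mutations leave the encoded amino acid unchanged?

Codon 3: CCA (Pro) → CUA (Leu) — missense.
Codon 4: CCU (Pro) → CCC (Pro) — synonymous.
Codon 5: GAC (Asp) → UAC (Tyr) — missense.
Codon 6: CAC (His) → CUC (Leu) — missense.
Synonymous: 1 of 4.

1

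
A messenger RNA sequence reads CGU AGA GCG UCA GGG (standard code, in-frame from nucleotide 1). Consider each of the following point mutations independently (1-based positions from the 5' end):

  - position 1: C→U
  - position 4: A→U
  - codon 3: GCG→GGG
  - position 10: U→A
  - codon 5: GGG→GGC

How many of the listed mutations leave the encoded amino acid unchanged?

1

Codon 1: CGU (Arg) → UGU (Cys) — missense.
Codon 2: AGA (Arg) → UGA (Stop) — nonsense.
Codon 3: GCG (Ala) → GGG (Gly) — missense.
Codon 4: UCA (Ser) → ACA (Thr) — missense.
Codon 5: GGG (Gly) → GGC (Gly) — synonymous.
Synonymous: 1 of 5.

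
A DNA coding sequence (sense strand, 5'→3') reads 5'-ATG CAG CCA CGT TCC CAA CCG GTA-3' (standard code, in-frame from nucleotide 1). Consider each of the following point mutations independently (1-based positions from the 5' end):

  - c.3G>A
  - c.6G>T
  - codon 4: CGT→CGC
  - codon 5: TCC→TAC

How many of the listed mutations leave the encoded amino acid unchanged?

Codon 1: ATG (Met) → ATA (Ile) — missense.
Codon 2: CAG (Gln) → CAT (His) — missense.
Codon 4: CGT (Arg) → CGC (Arg) — synonymous.
Codon 5: TCC (Ser) → TAC (Tyr) — missense.
Synonymous: 1 of 4.

1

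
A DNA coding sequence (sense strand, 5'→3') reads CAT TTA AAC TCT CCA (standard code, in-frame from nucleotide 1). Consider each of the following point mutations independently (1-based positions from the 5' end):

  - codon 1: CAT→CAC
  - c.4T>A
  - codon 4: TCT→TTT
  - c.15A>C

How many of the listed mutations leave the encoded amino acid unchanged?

Codon 1: CAT (His) → CAC (His) — synonymous.
Codon 2: TTA (Leu) → ATA (Ile) — missense.
Codon 4: TCT (Ser) → TTT (Phe) — missense.
Codon 5: CCA (Pro) → CCC (Pro) — synonymous.
Synonymous: 2 of 4.

2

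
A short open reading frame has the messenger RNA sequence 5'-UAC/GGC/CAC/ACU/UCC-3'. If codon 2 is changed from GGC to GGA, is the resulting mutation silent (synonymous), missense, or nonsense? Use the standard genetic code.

silent

Position 6 falls in codon 2: GGC → Gly.
After the substitution the codon is GGA → Gly.
Both encode Gly, so the change is synonymous.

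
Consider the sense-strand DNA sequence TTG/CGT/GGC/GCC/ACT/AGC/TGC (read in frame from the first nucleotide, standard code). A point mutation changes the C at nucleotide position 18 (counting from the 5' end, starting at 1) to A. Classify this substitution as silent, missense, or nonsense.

missense

Position 18 falls in codon 6: AGC → Ser.
After the substitution the codon is AGA → Arg.
Ser ≠ Arg, so this is a missense mutation.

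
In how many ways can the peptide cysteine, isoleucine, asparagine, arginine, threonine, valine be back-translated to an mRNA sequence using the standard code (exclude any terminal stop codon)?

1152

Cys: 2 codons.
Ile: 3 codons.
Asn: 2 codons.
Arg: 6 codons.
Thr: 4 codons.
Val: 4 codons.
2 × 3 × 2 × 6 × 4 × 4 = 1152.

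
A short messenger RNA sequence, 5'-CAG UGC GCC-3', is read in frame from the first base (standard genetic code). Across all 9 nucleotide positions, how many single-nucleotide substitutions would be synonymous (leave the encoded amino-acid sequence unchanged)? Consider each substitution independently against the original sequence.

Codon 1 (CAG, Gln): 1 synonymous substitution.
Codon 2 (UGC, Cys): 1 synonymous substitution.
Codon 3 (GCC, Ala): 3 synonymous substitutions.
Total: 1 + 1 + 3 = 5.

5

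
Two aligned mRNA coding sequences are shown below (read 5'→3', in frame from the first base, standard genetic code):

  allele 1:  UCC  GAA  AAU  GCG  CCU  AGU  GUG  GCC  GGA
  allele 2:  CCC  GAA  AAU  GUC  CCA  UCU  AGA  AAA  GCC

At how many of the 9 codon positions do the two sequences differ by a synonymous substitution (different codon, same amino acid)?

Codon 1: UCC Ser / CCC Pro — nonsynonymous.
Codon 2: GAA Glu / GAA Glu — identical.
Codon 3: AAU Asn / AAU Asn — identical.
Codon 4: GCG Ala / GUC Val — nonsynonymous.
Codon 5: CCU Pro / CCA Pro — synonymous.
Codon 6: AGU Ser / UCU Ser — synonymous.
Codon 7: GUG Val / AGA Arg — nonsynonymous.
Codon 8: GCC Ala / AAA Lys — nonsynonymous.
Codon 9: GGA Gly / GCC Ala — nonsynonymous.
Synonymous differences: 2.

2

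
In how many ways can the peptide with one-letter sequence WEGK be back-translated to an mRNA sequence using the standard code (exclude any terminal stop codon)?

16

Trp: 1 codon.
Glu: 2 codons.
Gly: 4 codons.
Lys: 2 codons.
1 × 2 × 4 × 2 = 16.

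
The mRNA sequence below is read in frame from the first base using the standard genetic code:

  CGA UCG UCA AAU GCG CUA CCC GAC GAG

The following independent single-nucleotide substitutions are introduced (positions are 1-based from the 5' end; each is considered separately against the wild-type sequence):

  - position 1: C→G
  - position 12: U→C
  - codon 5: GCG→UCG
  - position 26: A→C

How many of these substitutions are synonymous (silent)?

1

Codon 1: CGA (Arg) → GGA (Gly) — missense.
Codon 4: AAU (Asn) → AAC (Asn) — synonymous.
Codon 5: GCG (Ala) → UCG (Ser) — missense.
Codon 9: GAG (Glu) → GCG (Ala) — missense.
Synonymous: 1 of 4.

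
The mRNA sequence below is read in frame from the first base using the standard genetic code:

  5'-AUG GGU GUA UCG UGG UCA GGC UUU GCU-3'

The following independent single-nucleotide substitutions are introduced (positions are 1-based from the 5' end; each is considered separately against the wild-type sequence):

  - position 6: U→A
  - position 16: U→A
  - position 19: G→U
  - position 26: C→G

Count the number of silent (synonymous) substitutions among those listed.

Codon 2: GGU (Gly) → GGA (Gly) — synonymous.
Codon 6: UCA (Ser) → ACA (Thr) — missense.
Codon 7: GGC (Gly) → UGC (Cys) — missense.
Codon 9: GCU (Ala) → GGU (Gly) — missense.
Synonymous: 1 of 4.

1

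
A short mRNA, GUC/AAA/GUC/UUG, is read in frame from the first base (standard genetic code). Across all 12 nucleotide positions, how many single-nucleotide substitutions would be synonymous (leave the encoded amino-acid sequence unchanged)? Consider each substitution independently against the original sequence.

Codon 1 (GUC, Val): 3 synonymous substitutions.
Codon 2 (AAA, Lys): 1 synonymous substitution.
Codon 3 (GUC, Val): 3 synonymous substitutions.
Codon 4 (UUG, Leu): 2 synonymous substitutions.
Total: 3 + 1 + 3 + 2 = 9.

9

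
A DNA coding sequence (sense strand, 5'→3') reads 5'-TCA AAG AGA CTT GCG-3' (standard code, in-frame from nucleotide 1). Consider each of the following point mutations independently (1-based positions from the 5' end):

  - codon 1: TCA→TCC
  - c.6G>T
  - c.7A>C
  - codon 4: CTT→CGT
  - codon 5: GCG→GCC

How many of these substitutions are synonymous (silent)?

3

Codon 1: TCA (Ser) → TCC (Ser) — synonymous.
Codon 2: AAG (Lys) → AAT (Asn) — missense.
Codon 3: AGA (Arg) → CGA (Arg) — synonymous.
Codon 4: CTT (Leu) → CGT (Arg) — missense.
Codon 5: GCG (Ala) → GCC (Ala) — synonymous.
Synonymous: 3 of 5.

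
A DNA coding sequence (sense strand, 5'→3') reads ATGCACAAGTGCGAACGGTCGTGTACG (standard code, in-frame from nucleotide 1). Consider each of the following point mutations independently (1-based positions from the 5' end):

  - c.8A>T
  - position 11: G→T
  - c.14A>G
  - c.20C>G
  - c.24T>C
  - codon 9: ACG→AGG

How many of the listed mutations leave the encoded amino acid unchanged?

1

Codon 3: AAG (Lys) → ATG (Met) — missense.
Codon 4: TGC (Cys) → TTC (Phe) — missense.
Codon 5: GAA (Glu) → GGA (Gly) — missense.
Codon 7: TCG (Ser) → TGG (Trp) — missense.
Codon 8: TGT (Cys) → TGC (Cys) — synonymous.
Codon 9: ACG (Thr) → AGG (Arg) — missense.
Synonymous: 1 of 6.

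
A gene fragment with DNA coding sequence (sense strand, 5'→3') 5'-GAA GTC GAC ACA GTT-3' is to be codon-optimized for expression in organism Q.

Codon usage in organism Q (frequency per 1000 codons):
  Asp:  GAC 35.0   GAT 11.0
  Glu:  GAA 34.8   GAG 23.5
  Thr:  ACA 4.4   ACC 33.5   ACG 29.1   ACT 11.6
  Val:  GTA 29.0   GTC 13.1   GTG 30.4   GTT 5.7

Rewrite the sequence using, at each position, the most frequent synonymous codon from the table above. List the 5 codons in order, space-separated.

GAA GTG GAC ACC GTG

Codon 1 (Glu): best is GAA at 34.8.
Codon 2 (Val): best is GTG at 30.4.
Codon 3 (Asp): best is GAC at 35.0.
Codon 4 (Thr): best is ACC at 33.5.
Codon 5 (Val): best is GTG at 30.4.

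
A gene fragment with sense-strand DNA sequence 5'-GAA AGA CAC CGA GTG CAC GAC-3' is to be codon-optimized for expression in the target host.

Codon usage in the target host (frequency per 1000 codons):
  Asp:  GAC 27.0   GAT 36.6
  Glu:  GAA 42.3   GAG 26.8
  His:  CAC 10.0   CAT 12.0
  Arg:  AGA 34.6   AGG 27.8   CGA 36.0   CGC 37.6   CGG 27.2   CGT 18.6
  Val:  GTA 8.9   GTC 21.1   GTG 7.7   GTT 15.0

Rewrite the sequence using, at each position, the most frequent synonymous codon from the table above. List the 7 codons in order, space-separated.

Codon 1 (Glu): best is GAA at 42.3.
Codon 2 (Arg): best is CGC at 37.6.
Codon 3 (His): best is CAT at 12.0.
Codon 4 (Arg): best is CGC at 37.6.
Codon 5 (Val): best is GTC at 21.1.
Codon 6 (His): best is CAT at 12.0.
Codon 7 (Asp): best is GAT at 36.6.

GAA CGC CAT CGC GTC CAT GAT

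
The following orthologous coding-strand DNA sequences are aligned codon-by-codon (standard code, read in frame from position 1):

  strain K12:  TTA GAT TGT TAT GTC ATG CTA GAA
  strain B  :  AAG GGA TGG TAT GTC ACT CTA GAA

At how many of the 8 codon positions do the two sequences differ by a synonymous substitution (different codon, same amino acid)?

0

Codon 1: TTA Leu / AAG Lys — nonsynonymous.
Codon 2: GAT Asp / GGA Gly — nonsynonymous.
Codon 3: TGT Cys / TGG Trp — nonsynonymous.
Codon 4: TAT Tyr / TAT Tyr — identical.
Codon 5: GTC Val / GTC Val — identical.
Codon 6: ATG Met / ACT Thr — nonsynonymous.
Codon 7: CTA Leu / CTA Leu — identical.
Codon 8: GAA Glu / GAA Glu — identical.
Synonymous differences: 0.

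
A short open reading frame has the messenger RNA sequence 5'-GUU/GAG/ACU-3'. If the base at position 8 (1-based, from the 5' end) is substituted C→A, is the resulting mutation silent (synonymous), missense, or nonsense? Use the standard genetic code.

Position 8 falls in codon 3: ACU → Thr.
After the substitution the codon is AAU → Asn.
Thr ≠ Asn, so this is a missense mutation.

missense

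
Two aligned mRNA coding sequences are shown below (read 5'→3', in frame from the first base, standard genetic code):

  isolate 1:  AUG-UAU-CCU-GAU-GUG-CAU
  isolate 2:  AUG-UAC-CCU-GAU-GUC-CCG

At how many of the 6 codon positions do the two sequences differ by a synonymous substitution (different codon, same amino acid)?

Codon 1: AUG Met / AUG Met — identical.
Codon 2: UAU Tyr / UAC Tyr — synonymous.
Codon 3: CCU Pro / CCU Pro — identical.
Codon 4: GAU Asp / GAU Asp — identical.
Codon 5: GUG Val / GUC Val — synonymous.
Codon 6: CAU His / CCG Pro — nonsynonymous.
Synonymous differences: 2.

2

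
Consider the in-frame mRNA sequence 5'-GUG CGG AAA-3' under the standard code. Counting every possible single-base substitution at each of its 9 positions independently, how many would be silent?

8

Codon 1 (GUG, Val): 3 synonymous substitutions.
Codon 2 (CGG, Arg): 4 synonymous substitutions.
Codon 3 (AAA, Lys): 1 synonymous substitution.
Total: 3 + 4 + 1 = 8.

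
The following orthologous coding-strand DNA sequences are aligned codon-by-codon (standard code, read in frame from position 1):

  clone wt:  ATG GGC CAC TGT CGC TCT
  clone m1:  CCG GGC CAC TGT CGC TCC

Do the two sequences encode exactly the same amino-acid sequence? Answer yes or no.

Codon 1: ATG Met / CCG Pro — nonsynonymous.
Codon 2: GGC Gly / GGC Gly — identical.
Codon 3: CAC His / CAC His — identical.
Codon 4: TGT Cys / TGT Cys — identical.
Codon 5: CGC Arg / CGC Arg — identical.
Codon 6: TCT Ser / TCC Ser — synonymous.
Nonsynonymous differences: 1 → different protein.

no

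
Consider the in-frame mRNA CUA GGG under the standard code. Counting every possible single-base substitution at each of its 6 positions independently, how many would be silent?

7

Codon 1 (CUA, Leu): 4 synonymous substitutions.
Codon 2 (GGG, Gly): 3 synonymous substitutions.
Total: 4 + 3 = 7.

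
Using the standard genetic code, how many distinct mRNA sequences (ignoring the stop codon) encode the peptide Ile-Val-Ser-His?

Ile: 3 codons.
Val: 4 codons.
Ser: 6 codons.
His: 2 codons.
3 × 4 × 6 × 2 = 144.

144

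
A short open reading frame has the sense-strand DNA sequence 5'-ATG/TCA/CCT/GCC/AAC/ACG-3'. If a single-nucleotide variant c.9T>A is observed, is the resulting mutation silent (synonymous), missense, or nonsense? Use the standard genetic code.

Position 9 falls in codon 3: CCT → Pro.
After the substitution the codon is CCA → Pro.
Both encode Pro, so the change is synonymous.

silent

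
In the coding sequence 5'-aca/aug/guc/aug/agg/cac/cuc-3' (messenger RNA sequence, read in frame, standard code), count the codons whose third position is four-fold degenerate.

Codon 1 ACA (Thr): third position 4-fold.
Codon 2 AUG (Met): third position 1-fold.
Codon 3 GUC (Val): third position 4-fold.
Codon 4 AUG (Met): third position 1-fold.
Codon 5 AGG (Arg): third position 2-fold.
Codon 6 CAC (His): third position 2-fold.
Codon 7 CUC (Leu): third position 4-fold.
Four-fold degenerate third positions: 3.

3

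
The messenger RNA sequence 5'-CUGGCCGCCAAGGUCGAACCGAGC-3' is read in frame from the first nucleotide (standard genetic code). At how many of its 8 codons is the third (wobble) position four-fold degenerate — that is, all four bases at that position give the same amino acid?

5

Codon 1 CUG (Leu): third position 4-fold.
Codon 2 GCC (Ala): third position 4-fold.
Codon 3 GCC (Ala): third position 4-fold.
Codon 4 AAG (Lys): third position 2-fold.
Codon 5 GUC (Val): third position 4-fold.
Codon 6 GAA (Glu): third position 2-fold.
Codon 7 CCG (Pro): third position 4-fold.
Codon 8 AGC (Ser): third position 2-fold.
Four-fold degenerate third positions: 5.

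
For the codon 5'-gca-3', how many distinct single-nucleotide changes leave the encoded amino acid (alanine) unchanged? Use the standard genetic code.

3

Position 1: none → 0 synonymous.
Position 2: none → 0 synonymous.
Position 3: GCU, GCC, GCG → 3 synonymous.
Total: 0 + 0 + 3 = 3.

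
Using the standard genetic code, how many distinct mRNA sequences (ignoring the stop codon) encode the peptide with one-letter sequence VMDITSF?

1152

Val: 4 codons.
Met: 1 codon.
Asp: 2 codons.
Ile: 3 codons.
Thr: 4 codons.
Ser: 6 codons.
Phe: 2 codons.
4 × 1 × 2 × 3 × 4 × 6 × 2 = 1152.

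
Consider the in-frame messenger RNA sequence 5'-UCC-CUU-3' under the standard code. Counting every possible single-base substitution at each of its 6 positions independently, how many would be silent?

6

Codon 1 (UCC, Ser): 3 synonymous substitutions.
Codon 2 (CUU, Leu): 3 synonymous substitutions.
Total: 3 + 3 = 6.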